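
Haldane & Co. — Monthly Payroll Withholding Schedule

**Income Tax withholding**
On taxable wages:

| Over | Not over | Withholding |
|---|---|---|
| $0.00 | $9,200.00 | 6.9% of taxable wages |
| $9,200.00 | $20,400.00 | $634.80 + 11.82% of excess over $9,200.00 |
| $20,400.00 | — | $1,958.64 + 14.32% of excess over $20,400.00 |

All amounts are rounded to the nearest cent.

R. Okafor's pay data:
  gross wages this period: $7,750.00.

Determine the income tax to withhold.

Income Tax: taxable = $7,750.00
  6.9% × $7,750.00 = $534.75

$534.75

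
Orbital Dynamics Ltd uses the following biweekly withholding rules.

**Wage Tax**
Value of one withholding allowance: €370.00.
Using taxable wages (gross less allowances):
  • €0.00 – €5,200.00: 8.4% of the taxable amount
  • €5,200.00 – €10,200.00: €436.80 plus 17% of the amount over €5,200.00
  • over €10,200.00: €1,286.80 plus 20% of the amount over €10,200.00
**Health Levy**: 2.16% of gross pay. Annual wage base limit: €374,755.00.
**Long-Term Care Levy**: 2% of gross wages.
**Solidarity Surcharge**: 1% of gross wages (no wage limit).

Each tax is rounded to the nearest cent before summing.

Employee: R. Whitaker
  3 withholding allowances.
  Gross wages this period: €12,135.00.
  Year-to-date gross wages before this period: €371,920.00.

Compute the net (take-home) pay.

Wage Tax: taxable = €12,135.00 − 3×€370.00 = €11,025.00
  €1,286.80 + 20% × (€11,025.00 − €10,200.00) = €1,286.80 + 20% × €825.00 = €1,451.80
Health Levy: cap €374,755.00 − YTD €371,920.00 = €2,835.00 subject; 2.16% × €2,835.00 = €61.24
Long-Term Care Levy: 2% × €12,135.00 = €242.70
Solidarity Surcharge: 1% × €12,135.00 = €121.35
Total withheld: €1,451.80 + €61.24 + €242.70 + €121.35 = €1,877.09
Net pay: €12,135.00 − €1,877.09 = €10,257.91

€10,257.91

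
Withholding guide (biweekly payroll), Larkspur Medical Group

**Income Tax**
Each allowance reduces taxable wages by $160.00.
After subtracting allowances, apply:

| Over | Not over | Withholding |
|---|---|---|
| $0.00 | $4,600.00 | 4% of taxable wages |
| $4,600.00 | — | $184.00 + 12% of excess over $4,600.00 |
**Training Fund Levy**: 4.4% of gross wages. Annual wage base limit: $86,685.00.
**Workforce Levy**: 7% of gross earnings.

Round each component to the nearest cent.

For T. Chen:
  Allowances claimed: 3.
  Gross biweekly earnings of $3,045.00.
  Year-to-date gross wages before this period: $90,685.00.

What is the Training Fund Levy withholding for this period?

Training Fund Levy: YTD $90,685.00 ≥ cap $86,685.00 → $0.00

$0.00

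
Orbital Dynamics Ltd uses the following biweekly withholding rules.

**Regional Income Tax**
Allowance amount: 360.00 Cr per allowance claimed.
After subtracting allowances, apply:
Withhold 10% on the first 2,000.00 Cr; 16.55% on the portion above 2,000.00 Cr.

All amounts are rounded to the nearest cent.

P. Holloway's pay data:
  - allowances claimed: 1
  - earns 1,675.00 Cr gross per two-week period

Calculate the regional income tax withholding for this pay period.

131.50 Cr

Regional Income Tax: taxable = 1,675.00 Cr − 1×360.00 Cr = 1,315.00 Cr
  10% × 1,315.00 Cr = 131.50 Cr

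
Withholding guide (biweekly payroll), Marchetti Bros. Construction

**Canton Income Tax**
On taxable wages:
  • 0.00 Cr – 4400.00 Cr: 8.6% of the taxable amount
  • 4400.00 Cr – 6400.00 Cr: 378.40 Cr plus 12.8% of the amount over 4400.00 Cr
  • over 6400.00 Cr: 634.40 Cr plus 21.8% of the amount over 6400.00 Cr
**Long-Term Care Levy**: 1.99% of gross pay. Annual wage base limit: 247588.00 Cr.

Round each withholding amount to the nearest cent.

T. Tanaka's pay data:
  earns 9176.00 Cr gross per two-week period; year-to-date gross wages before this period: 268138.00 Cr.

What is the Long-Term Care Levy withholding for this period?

Long-Term Care Levy: YTD 268138.00 Cr ≥ cap 247588.00 Cr → 0.00 Cr

0.00 Cr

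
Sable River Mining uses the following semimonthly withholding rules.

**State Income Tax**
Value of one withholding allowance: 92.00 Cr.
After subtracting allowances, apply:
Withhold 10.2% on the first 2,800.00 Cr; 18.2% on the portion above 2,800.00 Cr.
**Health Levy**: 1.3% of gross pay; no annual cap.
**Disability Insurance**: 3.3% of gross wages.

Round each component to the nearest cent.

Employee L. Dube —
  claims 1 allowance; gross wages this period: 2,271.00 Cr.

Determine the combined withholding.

326.72 Cr

State Income Tax: taxable = 2,271.00 Cr − 1×92.00 Cr = 2,179.00 Cr
  10.2% × 2,179.00 Cr = 222.26 Cr
Health Levy: 1.3% × 2,271.00 Cr = 29.52 Cr
Disability Insurance: 3.3% × 2,271.00 Cr = 74.94 Cr
Total: 222.26 Cr + 29.52 Cr + 74.94 Cr = 326.72 Cr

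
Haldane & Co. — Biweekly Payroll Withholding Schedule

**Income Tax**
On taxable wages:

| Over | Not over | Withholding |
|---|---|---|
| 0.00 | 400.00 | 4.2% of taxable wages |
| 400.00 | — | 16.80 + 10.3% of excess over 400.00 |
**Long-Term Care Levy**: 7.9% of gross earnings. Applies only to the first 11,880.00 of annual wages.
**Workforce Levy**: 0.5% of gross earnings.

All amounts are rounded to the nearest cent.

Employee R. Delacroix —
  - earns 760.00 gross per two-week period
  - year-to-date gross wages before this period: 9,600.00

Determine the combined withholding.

Income Tax: taxable = 760.00
  16.80 + 10.3% × (760.00 − 400.00) = 16.80 + 10.3% × 360.00 = 53.88
Long-Term Care Levy: 7.9% × 760.00 = 60.04
Workforce Levy: 0.5% × 760.00 = 3.80
Total: 53.88 + 60.04 + 3.80 = 117.72

117.72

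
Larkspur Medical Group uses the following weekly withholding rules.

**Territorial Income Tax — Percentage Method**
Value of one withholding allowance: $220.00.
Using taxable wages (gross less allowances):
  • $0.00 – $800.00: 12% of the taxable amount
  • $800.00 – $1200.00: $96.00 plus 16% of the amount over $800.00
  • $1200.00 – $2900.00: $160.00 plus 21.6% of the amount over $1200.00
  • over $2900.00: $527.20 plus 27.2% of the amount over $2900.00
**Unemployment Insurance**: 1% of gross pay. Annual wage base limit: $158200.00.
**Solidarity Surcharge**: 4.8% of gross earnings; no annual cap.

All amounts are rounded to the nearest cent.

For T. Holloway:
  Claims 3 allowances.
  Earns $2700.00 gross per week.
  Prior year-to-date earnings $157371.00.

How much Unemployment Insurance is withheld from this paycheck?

Unemployment Insurance: cap $158200.00 − YTD $157371.00 = $829.00 subject; 1% × $829.00 = $8.29

$8.29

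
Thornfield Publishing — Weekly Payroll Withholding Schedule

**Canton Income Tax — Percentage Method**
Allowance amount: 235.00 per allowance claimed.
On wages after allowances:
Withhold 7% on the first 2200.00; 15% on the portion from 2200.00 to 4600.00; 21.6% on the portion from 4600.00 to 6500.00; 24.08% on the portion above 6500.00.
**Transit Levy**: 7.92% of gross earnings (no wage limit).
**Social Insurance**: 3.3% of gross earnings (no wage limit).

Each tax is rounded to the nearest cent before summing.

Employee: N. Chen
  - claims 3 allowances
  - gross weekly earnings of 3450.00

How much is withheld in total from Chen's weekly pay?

622.84

Canton Income Tax: taxable = 3450.00 − 3×235.00 = 2745.00
  154.00 + 15% × (2745.00 − 2200.00) = 154.00 + 15% × 545.00 = 235.75
Transit Levy: 7.92% × 3450.00 = 273.24
Social Insurance: 3.3% × 3450.00 = 113.85
Total: 235.75 + 273.24 + 113.85 = 622.84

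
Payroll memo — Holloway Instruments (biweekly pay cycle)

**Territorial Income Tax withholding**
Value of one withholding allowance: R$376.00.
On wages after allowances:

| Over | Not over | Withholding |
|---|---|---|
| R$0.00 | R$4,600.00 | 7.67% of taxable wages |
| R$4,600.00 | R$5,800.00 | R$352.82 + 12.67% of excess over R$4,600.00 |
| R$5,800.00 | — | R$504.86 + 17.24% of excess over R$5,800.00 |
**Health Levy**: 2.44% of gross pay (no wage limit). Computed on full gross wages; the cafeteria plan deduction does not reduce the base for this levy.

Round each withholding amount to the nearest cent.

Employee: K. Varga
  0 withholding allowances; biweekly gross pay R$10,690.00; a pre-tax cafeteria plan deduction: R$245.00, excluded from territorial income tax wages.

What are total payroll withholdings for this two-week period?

R$1,566.50

Territorial Income Tax: taxable = R$10,690.00 − R$245.00 = R$10,445.00
  R$504.86 + 17.24% × (R$10,445.00 − R$5,800.00) = R$504.86 + 17.24% × R$4,645.00 = R$1,305.66
Health Levy: 2.44% × R$10,690.00 = R$260.84
Total: R$1,305.66 + R$260.84 = R$1,566.50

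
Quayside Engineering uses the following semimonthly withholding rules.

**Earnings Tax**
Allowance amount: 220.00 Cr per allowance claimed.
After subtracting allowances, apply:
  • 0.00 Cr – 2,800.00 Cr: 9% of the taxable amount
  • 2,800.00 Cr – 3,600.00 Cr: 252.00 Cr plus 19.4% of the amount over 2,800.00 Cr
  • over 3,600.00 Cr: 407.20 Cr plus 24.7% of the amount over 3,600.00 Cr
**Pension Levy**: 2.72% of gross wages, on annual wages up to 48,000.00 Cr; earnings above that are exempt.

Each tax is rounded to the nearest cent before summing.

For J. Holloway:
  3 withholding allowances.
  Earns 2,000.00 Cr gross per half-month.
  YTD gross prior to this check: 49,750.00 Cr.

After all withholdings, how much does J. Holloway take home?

1,879.40 Cr

Earnings Tax: taxable = 2,000.00 Cr − 3×220.00 Cr = 1,340.00 Cr
  9% × 1,340.00 Cr = 120.60 Cr
Pension Levy: YTD 49,750.00 Cr ≥ cap 48,000.00 Cr → 0.00 Cr
Total withheld: 120.60 Cr + 0.00 Cr = 120.60 Cr
Net pay: 2,000.00 Cr − 120.60 Cr = 1,879.40 Cr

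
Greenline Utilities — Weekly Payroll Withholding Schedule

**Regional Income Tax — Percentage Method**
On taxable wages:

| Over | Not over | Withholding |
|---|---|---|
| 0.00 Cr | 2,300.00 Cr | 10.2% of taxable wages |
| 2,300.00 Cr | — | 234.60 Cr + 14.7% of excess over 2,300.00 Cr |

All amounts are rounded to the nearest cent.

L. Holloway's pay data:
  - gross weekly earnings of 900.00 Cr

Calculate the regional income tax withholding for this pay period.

91.80 Cr

Regional Income Tax: taxable = 900.00 Cr
  10.2% × 900.00 Cr = 91.80 Cr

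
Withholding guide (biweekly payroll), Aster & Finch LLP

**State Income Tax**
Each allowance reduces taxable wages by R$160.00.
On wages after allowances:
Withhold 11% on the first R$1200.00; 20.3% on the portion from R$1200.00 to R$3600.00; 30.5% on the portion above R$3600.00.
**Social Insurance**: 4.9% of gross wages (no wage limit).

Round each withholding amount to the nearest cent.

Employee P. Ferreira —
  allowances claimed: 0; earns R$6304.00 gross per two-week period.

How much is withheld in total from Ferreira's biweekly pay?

R$1752.82

State Income Tax: taxable = R$6304.00
  R$619.20 + 30.5% × (R$6304.00 − R$3600.00) = R$619.20 + 30.5% × R$2704.00 = R$1443.92
Social Insurance: 4.9% × R$6304.00 = R$308.90
Total: R$1443.92 + R$308.90 = R$1752.82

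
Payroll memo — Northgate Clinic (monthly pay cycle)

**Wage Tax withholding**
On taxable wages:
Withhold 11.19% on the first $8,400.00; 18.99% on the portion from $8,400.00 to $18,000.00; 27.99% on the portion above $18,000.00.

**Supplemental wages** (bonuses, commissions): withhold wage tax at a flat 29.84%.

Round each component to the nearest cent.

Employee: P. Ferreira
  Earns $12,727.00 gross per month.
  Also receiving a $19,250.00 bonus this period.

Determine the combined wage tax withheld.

$7,505.86

Wage Tax: taxable = $12,727.00
  $939.96 + 18.99% × ($12,727.00 − $8,400.00) = $939.96 + 18.99% × $4,327.00 = $1,761.66
Supplemental (29.84% flat on bonus): 29.84% × $19,250.00 = $5,744.20
Total wage tax: $1,761.66 + $5,744.20 = $7,505.86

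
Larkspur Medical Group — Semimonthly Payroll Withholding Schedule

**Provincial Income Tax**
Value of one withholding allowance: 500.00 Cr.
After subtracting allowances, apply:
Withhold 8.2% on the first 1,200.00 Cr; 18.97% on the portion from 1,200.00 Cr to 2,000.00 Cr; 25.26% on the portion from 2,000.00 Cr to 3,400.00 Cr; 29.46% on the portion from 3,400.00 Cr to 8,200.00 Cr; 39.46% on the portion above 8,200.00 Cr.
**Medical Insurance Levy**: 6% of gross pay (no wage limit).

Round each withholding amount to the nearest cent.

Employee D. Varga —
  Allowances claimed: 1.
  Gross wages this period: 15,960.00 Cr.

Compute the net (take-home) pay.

Provincial Income Tax: taxable = 15,960.00 Cr − 1×500.00 Cr = 15,460.00 Cr
  2,017.88 Cr + 39.46% × (15,460.00 Cr − 8,200.00 Cr) = 2,017.88 Cr + 39.46% × 7,260.00 Cr = 4,882.68 Cr
Medical Insurance Levy: 6% × 15,960.00 Cr = 957.60 Cr
Total withheld: 4,882.68 Cr + 957.60 Cr = 5,840.28 Cr
Net pay: 15,960.00 Cr − 5,840.28 Cr = 10,119.72 Cr

10,119.72 Cr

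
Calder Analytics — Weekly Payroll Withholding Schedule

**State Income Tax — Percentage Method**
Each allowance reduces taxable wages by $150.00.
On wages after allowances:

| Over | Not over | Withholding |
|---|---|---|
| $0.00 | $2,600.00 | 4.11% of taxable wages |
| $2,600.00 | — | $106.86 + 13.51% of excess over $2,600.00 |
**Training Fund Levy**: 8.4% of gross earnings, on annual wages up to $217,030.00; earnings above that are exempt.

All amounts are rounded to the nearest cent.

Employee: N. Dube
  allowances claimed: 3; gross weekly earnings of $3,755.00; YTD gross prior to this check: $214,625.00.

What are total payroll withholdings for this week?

State Income Tax: taxable = $3,755.00 − 3×$150.00 = $3,305.00
  $106.86 + 13.51% × ($3,305.00 − $2,600.00) = $106.86 + 13.51% × $705.00 = $202.11
Training Fund Levy: cap $217,030.00 − YTD $214,625.00 = $2,405.00 subject; 8.4% × $2,405.00 = $202.02
Total: $202.11 + $202.02 = $404.13

$404.13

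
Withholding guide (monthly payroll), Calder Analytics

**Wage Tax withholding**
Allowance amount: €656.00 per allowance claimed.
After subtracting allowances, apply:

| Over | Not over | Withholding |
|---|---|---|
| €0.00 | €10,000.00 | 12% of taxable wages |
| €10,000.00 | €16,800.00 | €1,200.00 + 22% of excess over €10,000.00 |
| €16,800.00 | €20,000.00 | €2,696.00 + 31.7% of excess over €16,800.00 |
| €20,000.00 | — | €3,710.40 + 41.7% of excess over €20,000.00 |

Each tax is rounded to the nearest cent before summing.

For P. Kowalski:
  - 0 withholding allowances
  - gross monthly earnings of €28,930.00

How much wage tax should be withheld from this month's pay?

Wage Tax: taxable = €28,930.00
  €3,710.40 + 41.7% × (€28,930.00 − €20,000.00) = €3,710.40 + 41.7% × €8,930.00 = €7,434.21

€7,434.21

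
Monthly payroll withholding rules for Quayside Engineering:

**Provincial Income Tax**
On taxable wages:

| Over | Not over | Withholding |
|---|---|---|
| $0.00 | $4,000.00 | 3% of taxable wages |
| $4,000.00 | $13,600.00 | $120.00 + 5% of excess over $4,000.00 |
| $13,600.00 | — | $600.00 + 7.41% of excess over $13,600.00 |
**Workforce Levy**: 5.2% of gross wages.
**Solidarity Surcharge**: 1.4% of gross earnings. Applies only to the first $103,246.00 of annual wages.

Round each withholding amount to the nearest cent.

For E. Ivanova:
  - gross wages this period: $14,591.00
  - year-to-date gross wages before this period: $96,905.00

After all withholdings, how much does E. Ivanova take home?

Provincial Income Tax: taxable = $14,591.00
  $600.00 + 7.41% × ($14,591.00 − $13,600.00) = $600.00 + 7.41% × $991.00 = $673.43
Workforce Levy: 5.2% × $14,591.00 = $758.73
Solidarity Surcharge: cap $103,246.00 − YTD $96,905.00 = $6,341.00 subject; 1.4% × $6,341.00 = $88.77
Total withheld: $673.43 + $758.73 + $88.77 = $1,520.93
Net pay: $14,591.00 − $1,520.93 = $13,070.07

$13,070.07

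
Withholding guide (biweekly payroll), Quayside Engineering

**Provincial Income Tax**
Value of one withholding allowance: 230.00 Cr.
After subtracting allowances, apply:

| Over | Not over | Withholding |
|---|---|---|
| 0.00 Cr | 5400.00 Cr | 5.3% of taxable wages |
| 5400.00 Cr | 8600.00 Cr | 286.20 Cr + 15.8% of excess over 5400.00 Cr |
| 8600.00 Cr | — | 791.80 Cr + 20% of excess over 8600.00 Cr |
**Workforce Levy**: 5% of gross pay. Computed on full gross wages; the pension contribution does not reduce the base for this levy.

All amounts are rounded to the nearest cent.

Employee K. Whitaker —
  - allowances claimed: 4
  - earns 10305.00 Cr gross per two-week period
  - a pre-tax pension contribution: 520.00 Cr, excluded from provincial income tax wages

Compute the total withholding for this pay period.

Provincial Income Tax: taxable = 10305.00 Cr − 520.00 Cr − 4×230.00 Cr = 8865.00 Cr
  791.80 Cr + 20% × (8865.00 Cr − 8600.00 Cr) = 791.80 Cr + 20% × 265.00 Cr = 844.80 Cr
Workforce Levy: 5% × 10305.00 Cr = 515.25 Cr
Total: 844.80 Cr + 515.25 Cr = 1360.05 Cr

1360.05 Cr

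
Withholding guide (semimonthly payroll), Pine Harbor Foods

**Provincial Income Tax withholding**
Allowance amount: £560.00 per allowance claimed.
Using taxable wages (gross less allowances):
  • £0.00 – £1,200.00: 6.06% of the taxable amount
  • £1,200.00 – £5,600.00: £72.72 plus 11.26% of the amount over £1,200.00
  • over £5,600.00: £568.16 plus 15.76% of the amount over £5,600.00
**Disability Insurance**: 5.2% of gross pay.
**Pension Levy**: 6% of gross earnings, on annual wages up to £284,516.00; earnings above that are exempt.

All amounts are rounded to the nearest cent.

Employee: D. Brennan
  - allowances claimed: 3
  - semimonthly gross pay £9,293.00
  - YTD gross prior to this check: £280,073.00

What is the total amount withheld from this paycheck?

Provincial Income Tax: taxable = £9,293.00 − 3×£560.00 = £7,613.00
  £568.16 + 15.76% × (£7,613.00 − £5,600.00) = £568.16 + 15.76% × £2,013.00 = £885.41
Disability Insurance: 5.2% × £9,293.00 = £483.24
Pension Levy: cap £284,516.00 − YTD £280,073.00 = £4,443.00 subject; 6% × £4,443.00 = £266.58
Total: £885.41 + £483.24 + £266.58 = £1,635.23

£1,635.23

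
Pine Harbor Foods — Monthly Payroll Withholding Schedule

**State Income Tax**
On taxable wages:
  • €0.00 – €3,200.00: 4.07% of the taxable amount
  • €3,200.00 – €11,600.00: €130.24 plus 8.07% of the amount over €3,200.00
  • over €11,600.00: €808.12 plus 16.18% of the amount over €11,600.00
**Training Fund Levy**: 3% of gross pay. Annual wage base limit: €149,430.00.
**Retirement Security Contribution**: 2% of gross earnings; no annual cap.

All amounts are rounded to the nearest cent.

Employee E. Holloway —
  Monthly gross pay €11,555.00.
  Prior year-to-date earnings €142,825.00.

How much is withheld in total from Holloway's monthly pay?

€1,233.74

State Income Tax: taxable = €11,555.00
  €130.24 + 8.07% × (€11,555.00 − €3,200.00) = €130.24 + 8.07% × €8,355.00 = €804.49
Training Fund Levy: cap €149,430.00 − YTD €142,825.00 = €6,605.00 subject; 3% × €6,605.00 = €198.15
Retirement Security Contribution: 2% × €11,555.00 = €231.10
Total: €804.49 + €198.15 + €231.10 = €1,233.74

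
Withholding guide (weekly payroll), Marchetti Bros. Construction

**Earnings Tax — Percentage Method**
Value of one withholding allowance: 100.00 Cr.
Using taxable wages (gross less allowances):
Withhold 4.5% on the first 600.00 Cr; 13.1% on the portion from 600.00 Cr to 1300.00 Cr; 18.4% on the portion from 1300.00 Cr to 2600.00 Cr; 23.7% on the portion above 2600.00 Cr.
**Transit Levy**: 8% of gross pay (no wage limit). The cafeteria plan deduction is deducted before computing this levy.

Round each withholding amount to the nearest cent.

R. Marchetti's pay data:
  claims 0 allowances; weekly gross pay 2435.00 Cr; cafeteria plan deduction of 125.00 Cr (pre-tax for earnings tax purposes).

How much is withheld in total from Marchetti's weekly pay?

Earnings Tax: taxable = 2435.00 Cr − 125.00 Cr = 2310.00 Cr
  118.70 Cr + 18.4% × (2310.00 Cr − 1300.00 Cr) = 118.70 Cr + 18.4% × 1010.00 Cr = 304.54 Cr
Transit Levy: 8% × 2310.00 Cr = 184.80 Cr
Total: 304.54 Cr + 184.80 Cr = 489.34 Cr

489.34 Cr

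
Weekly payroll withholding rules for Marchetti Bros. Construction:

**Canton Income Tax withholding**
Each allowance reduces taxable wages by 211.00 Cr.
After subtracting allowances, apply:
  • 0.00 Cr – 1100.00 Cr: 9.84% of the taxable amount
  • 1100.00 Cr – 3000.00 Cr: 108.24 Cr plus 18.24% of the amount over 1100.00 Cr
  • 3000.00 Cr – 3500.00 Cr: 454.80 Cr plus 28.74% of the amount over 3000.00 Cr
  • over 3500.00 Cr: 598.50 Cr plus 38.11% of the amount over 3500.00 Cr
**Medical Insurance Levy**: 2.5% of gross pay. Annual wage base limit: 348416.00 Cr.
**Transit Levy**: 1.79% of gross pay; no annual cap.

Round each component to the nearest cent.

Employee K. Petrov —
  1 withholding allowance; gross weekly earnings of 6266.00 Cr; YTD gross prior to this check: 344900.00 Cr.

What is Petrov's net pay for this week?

Canton Income Tax: taxable = 6266.00 Cr − 1×211.00 Cr = 6055.00 Cr
  598.50 Cr + 38.11% × (6055.00 Cr − 3500.00 Cr) = 598.50 Cr + 38.11% × 2555.00 Cr = 1572.21 Cr
Medical Insurance Levy: cap 348416.00 Cr − YTD 344900.00 Cr = 3516.00 Cr subject; 2.5% × 3516.00 Cr = 87.90 Cr
Transit Levy: 1.79% × 6266.00 Cr = 112.16 Cr
Total withheld: 1572.21 Cr + 87.90 Cr + 112.16 Cr = 1772.27 Cr
Net pay: 6266.00 Cr − 1772.27 Cr = 4493.73 Cr

4493.73 Cr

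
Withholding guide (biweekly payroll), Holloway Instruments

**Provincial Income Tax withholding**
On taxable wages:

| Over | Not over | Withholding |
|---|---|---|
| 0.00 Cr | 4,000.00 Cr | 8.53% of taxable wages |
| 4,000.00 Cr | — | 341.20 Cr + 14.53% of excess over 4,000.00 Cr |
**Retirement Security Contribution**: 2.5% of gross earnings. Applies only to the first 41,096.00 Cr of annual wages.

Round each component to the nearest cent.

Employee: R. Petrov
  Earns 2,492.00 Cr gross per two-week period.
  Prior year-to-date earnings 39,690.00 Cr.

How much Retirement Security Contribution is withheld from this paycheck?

Retirement Security Contribution: cap 41,096.00 Cr − YTD 39,690.00 Cr = 1,406.00 Cr subject; 2.5% × 1,406.00 Cr = 35.15 Cr

35.15 Cr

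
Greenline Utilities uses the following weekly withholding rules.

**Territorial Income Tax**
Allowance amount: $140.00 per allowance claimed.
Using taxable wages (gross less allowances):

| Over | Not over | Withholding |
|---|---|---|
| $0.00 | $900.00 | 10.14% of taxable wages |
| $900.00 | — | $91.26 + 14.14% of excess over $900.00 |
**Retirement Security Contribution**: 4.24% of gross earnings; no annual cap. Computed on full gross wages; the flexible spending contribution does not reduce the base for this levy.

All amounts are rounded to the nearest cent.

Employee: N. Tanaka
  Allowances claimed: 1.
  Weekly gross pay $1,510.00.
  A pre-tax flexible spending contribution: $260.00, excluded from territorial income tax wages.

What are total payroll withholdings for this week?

$184.97

Territorial Income Tax: taxable = $1,510.00 − $260.00 − 1×$140.00 = $1,110.00
  $91.26 + 14.14% × ($1,110.00 − $900.00) = $91.26 + 14.14% × $210.00 = $120.95
Retirement Security Contribution: 4.24% × $1,510.00 = $64.02
Total: $120.95 + $64.02 = $184.97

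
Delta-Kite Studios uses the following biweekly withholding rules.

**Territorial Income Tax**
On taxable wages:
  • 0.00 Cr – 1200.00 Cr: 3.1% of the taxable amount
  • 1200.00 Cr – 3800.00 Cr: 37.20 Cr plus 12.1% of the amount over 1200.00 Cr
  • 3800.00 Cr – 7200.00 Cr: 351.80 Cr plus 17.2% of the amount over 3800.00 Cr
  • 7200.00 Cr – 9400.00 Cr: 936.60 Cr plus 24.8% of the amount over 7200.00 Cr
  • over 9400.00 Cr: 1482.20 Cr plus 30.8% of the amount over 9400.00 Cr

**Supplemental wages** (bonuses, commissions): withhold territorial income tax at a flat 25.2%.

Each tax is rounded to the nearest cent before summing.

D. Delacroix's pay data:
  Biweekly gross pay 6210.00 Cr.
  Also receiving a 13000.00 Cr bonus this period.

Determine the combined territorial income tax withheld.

Territorial Income Tax: taxable = 6210.00 Cr
  351.80 Cr + 17.2% × (6210.00 Cr − 3800.00 Cr) = 351.80 Cr + 17.2% × 2410.00 Cr = 766.32 Cr
Supplemental (25.2% flat on bonus): 25.2% × 13000.00 Cr = 3276.00 Cr
Total territorial income tax: 766.32 Cr + 3276.00 Cr = 4042.32 Cr

4042.32 Cr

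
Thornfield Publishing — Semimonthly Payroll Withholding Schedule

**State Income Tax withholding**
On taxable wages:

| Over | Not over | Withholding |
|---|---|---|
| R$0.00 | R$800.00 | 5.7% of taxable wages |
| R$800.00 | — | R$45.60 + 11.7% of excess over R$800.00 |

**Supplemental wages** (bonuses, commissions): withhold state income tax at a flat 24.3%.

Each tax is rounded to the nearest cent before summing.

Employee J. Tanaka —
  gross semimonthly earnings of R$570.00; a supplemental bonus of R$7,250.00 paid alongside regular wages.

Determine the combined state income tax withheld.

R$1,794.24

State Income Tax: taxable = R$570.00
  5.7% × R$570.00 = R$32.49
Supplemental (24.3% flat on bonus): 24.3% × R$7,250.00 = R$1,761.75
Total state income tax: R$32.49 + R$1,761.75 = R$1,794.24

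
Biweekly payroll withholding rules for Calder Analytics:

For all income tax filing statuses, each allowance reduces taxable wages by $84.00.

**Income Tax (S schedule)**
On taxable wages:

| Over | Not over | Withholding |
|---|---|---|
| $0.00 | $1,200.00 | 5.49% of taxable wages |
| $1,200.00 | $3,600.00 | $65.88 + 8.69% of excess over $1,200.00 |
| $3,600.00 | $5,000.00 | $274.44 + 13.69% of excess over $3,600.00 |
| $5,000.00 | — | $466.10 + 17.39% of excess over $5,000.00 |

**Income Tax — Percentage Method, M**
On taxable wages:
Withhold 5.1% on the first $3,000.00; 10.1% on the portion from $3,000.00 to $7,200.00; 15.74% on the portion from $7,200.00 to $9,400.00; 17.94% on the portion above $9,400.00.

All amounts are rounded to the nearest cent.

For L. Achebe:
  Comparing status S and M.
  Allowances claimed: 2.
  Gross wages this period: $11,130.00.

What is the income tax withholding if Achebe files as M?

Income Tax (M): taxable = $11,130.00 − 2×$84.00 = $10,962.00
  $923.48 + 17.94% × ($10,962.00 − $9,400.00) = $923.48 + 17.94% × $1,562.00 = $1,203.70

$1,203.70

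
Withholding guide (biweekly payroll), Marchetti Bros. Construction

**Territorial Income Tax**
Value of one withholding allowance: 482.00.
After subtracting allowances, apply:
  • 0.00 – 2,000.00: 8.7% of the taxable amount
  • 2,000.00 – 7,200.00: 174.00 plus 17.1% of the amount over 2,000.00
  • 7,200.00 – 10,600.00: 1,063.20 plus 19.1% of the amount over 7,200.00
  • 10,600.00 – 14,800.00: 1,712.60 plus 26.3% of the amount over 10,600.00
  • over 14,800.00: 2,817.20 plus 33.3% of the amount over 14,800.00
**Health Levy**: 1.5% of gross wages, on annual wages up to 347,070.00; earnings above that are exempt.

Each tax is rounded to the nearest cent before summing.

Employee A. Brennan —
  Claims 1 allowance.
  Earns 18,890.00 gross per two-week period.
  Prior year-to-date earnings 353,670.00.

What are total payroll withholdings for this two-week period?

Territorial Income Tax: taxable = 18,890.00 − 1×482.00 = 18,408.00
  2,817.20 + 33.3% × (18,408.00 − 14,800.00) = 2,817.20 + 33.3% × 3,608.00 = 4,018.66
Health Levy: YTD 353,670.00 ≥ cap 347,070.00 → 0.00
Total: 4,018.66 + 0.00 = 4,018.66

4,018.66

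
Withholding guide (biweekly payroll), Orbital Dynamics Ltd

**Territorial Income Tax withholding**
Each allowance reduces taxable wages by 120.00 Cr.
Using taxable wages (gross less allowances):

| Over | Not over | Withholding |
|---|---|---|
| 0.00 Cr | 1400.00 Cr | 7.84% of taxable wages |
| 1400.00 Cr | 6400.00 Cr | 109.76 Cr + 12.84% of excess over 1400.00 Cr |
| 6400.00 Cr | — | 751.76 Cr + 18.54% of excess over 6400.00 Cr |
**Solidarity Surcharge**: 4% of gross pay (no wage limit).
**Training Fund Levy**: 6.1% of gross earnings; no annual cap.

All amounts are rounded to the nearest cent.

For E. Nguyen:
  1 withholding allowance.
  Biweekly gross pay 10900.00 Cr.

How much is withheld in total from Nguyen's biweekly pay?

2664.71 Cr

Territorial Income Tax: taxable = 10900.00 Cr − 1×120.00 Cr = 10780.00 Cr
  751.76 Cr + 18.54% × (10780.00 Cr − 6400.00 Cr) = 751.76 Cr + 18.54% × 4380.00 Cr = 1563.81 Cr
Solidarity Surcharge: 4% × 10900.00 Cr = 436.00 Cr
Training Fund Levy: 6.1% × 10900.00 Cr = 664.90 Cr
Total: 1563.81 Cr + 436.00 Cr + 664.90 Cr = 2664.71 Cr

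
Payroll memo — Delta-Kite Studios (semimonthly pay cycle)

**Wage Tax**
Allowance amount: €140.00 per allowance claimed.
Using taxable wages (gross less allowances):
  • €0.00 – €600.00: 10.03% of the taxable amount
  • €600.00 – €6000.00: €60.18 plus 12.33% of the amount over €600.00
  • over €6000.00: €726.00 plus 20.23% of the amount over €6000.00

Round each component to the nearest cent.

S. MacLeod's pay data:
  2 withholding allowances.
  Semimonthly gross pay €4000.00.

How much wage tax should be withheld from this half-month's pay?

€444.88

Wage Tax: taxable = €4000.00 − 2×€140.00 = €3720.00
  €60.18 + 12.33% × (€3720.00 − €600.00) = €60.18 + 12.33% × €3120.00 = €444.88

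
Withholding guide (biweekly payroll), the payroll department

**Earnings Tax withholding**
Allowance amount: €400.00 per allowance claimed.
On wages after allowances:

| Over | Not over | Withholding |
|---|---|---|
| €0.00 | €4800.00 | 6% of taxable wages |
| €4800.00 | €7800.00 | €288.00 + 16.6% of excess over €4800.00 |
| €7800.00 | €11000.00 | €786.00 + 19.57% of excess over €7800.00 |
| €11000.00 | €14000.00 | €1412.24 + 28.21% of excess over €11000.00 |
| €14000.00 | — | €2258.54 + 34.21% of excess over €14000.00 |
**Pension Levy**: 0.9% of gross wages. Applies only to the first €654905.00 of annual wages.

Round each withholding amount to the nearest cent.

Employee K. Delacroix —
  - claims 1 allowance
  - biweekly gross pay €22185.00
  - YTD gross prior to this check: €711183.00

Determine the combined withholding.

€4921.79

Earnings Tax: taxable = €22185.00 − 1×€400.00 = €21785.00
  €2258.54 + 34.21% × (€21785.00 − €14000.00) = €2258.54 + 34.21% × €7785.00 = €4921.79
Pension Levy: YTD €711183.00 ≥ cap €654905.00 → €0.00
Total: €4921.79 + €0.00 = €4921.79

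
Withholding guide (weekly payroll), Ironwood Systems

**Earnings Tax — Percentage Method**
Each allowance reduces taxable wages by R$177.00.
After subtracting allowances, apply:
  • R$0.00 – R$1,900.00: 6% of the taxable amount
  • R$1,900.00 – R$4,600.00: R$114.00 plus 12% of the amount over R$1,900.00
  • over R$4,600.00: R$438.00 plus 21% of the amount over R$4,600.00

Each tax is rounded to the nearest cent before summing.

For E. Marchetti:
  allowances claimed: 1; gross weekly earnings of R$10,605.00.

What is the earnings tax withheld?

R$1,661.88

Earnings Tax: taxable = R$10,605.00 − 1×R$177.00 = R$10,428.00
  R$438.00 + 21% × (R$10,428.00 − R$4,600.00) = R$438.00 + 21% × R$5,828.00 = R$1,661.88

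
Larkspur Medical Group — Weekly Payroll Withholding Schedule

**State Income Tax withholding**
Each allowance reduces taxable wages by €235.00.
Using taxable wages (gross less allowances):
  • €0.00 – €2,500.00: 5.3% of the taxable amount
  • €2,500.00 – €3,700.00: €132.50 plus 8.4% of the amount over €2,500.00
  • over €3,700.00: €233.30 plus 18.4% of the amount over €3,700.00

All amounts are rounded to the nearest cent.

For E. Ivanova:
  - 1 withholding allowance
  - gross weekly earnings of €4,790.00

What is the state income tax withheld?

€390.62

State Income Tax: taxable = €4,790.00 − 1×€235.00 = €4,555.00
  €233.30 + 18.4% × (€4,555.00 − €3,700.00) = €233.30 + 18.4% × €855.00 = €390.62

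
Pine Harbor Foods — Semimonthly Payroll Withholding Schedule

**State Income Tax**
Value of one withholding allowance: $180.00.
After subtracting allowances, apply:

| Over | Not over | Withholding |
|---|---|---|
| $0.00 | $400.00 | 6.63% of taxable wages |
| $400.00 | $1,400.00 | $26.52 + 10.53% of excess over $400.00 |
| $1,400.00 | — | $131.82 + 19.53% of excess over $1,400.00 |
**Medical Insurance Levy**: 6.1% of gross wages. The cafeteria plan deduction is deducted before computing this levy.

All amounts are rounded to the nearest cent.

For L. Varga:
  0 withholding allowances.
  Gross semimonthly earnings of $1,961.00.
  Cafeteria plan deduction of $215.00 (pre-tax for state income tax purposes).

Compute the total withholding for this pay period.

$305.90

State Income Tax: taxable = $1,961.00 − $215.00 = $1,746.00
  $131.82 + 19.53% × ($1,746.00 − $1,400.00) = $131.82 + 19.53% × $346.00 = $199.39
Medical Insurance Levy: 6.1% × $1,746.00 = $106.51
Total: $199.39 + $106.51 = $305.90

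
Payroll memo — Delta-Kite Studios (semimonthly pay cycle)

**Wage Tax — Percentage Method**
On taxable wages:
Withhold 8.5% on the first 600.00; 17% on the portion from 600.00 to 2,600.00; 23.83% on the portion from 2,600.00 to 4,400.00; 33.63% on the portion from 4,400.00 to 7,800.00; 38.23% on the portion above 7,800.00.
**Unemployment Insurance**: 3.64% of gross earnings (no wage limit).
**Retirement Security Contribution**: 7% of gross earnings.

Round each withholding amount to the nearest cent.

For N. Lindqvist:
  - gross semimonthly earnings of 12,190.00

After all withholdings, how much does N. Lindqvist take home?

7,251.32

Wage Tax: taxable = 12,190.00
  1,963.36 + 38.23% × (12,190.00 − 7,800.00) = 1,963.36 + 38.23% × 4,390.00 = 3,641.66
Unemployment Insurance: 3.64% × 12,190.00 = 443.72
Retirement Security Contribution: 7% × 12,190.00 = 853.30
Total withheld: 3,641.66 + 443.72 + 853.30 = 4,938.68
Net pay: 12,190.00 − 4,938.68 = 7,251.32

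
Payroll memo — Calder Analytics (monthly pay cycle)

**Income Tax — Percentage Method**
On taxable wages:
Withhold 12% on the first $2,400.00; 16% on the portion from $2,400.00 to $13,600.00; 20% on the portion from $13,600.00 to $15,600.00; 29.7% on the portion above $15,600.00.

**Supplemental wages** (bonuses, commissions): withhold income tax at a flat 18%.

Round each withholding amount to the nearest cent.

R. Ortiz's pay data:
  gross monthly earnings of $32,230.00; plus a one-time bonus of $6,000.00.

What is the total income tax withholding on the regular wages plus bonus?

Income Tax: taxable = $32,230.00
  $2,480.00 + 29.7% × ($32,230.00 − $15,600.00) = $2,480.00 + 29.7% × $16,630.00 = $7,419.11
Supplemental (18% flat on bonus): 18% × $6,000.00 = $1,080.00
Total income tax: $7,419.11 + $1,080.00 = $8,499.11

$8,499.11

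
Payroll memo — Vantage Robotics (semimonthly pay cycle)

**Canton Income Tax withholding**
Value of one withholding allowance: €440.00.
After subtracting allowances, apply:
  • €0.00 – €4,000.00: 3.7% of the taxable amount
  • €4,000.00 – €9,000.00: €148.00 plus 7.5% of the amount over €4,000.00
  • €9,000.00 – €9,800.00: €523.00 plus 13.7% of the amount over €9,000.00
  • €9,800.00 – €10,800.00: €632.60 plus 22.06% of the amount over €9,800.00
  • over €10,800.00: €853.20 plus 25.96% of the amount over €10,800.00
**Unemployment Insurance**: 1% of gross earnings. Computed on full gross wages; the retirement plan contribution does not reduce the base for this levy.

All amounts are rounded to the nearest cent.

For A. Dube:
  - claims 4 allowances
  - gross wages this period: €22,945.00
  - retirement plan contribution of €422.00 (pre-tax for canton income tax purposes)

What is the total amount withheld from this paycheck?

€3,669.04

Canton Income Tax: taxable = €22,945.00 − €422.00 − 4×€440.00 = €20,763.00
  €853.20 + 25.96% × (€20,763.00 − €10,800.00) = €853.20 + 25.96% × €9,963.00 = €3,439.59
Unemployment Insurance: 1% × €22,945.00 = €229.45
Total: €3,439.59 + €229.45 = €3,669.04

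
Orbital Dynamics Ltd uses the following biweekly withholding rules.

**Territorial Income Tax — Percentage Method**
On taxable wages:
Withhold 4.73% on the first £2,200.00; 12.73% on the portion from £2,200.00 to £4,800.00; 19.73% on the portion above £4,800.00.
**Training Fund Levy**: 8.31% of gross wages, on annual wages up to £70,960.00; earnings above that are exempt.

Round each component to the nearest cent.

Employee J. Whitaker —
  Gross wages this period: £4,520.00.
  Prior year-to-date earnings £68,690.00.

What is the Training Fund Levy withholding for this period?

Training Fund Levy: cap £70,960.00 − YTD £68,690.00 = £2,270.00 subject; 8.31% × £2,270.00 = £188.64

£188.64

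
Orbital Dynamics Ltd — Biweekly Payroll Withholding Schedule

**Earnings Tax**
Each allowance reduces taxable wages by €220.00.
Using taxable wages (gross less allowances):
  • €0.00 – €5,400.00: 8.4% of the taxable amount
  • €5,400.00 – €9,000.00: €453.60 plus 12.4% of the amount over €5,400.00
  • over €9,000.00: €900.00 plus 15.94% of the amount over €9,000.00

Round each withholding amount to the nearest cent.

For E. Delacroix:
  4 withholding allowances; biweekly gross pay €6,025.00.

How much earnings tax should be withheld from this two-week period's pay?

Earnings Tax: taxable = €6,025.00 − 4×€220.00 = €5,145.00
  8.4% × €5,145.00 = €432.18

€432.18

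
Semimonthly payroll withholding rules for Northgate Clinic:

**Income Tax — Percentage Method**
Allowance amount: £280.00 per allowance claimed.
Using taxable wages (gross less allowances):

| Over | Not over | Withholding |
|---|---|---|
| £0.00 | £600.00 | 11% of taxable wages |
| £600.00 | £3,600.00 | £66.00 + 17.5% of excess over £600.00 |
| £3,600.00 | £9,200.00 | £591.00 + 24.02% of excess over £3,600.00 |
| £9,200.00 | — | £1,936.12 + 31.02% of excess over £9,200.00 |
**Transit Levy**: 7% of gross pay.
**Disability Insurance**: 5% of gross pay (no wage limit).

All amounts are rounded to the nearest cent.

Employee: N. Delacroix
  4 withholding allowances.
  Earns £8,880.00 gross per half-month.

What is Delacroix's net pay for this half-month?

Income Tax: taxable = £8,880.00 − 4×£280.00 = £7,760.00
  £591.00 + 24.02% × (£7,760.00 − £3,600.00) = £591.00 + 24.02% × £4,160.00 = £1,590.23
Transit Levy: 7% × £8,880.00 = £621.60
Disability Insurance: 5% × £8,880.00 = £444.00
Total withheld: £1,590.23 + £621.60 + £444.00 = £2,655.83
Net pay: £8,880.00 − £2,655.83 = £6,224.17

£6,224.17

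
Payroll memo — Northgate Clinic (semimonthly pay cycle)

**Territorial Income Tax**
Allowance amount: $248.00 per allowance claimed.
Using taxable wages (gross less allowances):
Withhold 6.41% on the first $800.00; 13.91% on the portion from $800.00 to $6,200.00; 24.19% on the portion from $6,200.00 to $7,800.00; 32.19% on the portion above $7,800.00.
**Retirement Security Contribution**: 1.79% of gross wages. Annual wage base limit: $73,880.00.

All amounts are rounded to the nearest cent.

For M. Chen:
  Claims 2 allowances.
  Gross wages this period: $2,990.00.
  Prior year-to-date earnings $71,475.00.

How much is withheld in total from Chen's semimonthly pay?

$329.97

Territorial Income Tax: taxable = $2,990.00 − 2×$248.00 = $2,494.00
  $51.28 + 13.91% × ($2,494.00 − $800.00) = $51.28 + 13.91% × $1,694.00 = $286.92
Retirement Security Contribution: cap $73,880.00 − YTD $71,475.00 = $2,405.00 subject; 1.79% × $2,405.00 = $43.05
Total: $286.92 + $43.05 = $329.97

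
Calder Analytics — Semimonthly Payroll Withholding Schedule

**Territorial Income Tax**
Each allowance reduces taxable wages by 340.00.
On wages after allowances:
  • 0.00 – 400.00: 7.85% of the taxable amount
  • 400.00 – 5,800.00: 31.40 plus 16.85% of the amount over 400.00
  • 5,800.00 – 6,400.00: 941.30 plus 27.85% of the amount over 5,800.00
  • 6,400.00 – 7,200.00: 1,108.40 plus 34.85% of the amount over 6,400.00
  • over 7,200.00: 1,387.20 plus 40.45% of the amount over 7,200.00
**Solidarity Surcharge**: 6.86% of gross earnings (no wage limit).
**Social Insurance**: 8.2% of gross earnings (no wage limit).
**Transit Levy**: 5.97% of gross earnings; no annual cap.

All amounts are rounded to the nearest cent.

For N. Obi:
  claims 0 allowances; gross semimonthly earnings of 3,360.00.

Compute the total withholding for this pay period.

Territorial Income Tax: taxable = 3,360.00
  31.40 + 16.85% × (3,360.00 − 400.00) = 31.40 + 16.85% × 2,960.00 = 530.16
Solidarity Surcharge: 6.86% × 3,360.00 = 230.50
Social Insurance: 8.2% × 3,360.00 = 275.52
Transit Levy: 5.97% × 3,360.00 = 200.59
Total: 530.16 + 230.50 + 275.52 + 200.59 = 1,236.77

1,236.77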